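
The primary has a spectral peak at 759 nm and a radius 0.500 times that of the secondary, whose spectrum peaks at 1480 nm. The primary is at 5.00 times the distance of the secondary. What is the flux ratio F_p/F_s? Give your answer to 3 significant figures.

Wien's law: T_p/T_s = λ_s/λ_p = 1480/759 = 1.950.
L_p/L_s = (R_p/R_s)²(T_p/T_s)⁴ = (0.500)²(1.950)⁴ = 3.614.
F_p/F_s = (L_p/L_s)/(d_p/d_s)² = 3.614/(5.00)² = 0.1446.

0.145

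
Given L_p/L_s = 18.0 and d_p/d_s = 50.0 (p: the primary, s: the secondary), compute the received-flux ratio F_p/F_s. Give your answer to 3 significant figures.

0.00720

F = L/(4πd²), so F_p/F_s = (L_p/L_s) / (d_p/d_s)²
= 18.0 / (50.0)² = 18.0 / 2500 = 0.007200.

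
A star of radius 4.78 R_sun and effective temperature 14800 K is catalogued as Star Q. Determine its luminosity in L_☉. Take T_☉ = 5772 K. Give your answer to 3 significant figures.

L/L_☉ = (R/R_☉)² (T/T_☉)⁴ = (4.78)² × (14800/5772)⁴
       = 22.85 × (2.564)⁴ = 22.85 × 43.23 = 987.6.

988 L_☉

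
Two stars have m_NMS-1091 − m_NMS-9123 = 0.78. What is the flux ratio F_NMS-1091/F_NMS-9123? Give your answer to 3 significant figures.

0.488

F_NMS-1091/F_NMS-9123 = 10^(−(m_NMS-1091 − m_NMS-9123)/2.5) = 10^(-0.78/2.5) = 10^-0.312 = 0.4875.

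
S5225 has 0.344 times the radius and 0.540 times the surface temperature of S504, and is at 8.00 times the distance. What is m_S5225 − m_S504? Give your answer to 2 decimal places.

L_S5225/L_S504 = (0.344)²(0.540)⁴ = 0.01006.
F_S5225/F_S504 = (L_S5225/L_S504)/(d_S5225/d_S504)² = 0.01006/64.00 = 1.572×10^-4.
m_S5225 − m_S504 = −2.5 log₁₀(1.572×10^-4) = 9.51.

9.51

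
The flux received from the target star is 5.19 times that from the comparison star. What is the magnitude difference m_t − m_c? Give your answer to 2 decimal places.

m_t − m_c = −2.5 log₁₀(F_t/F_c) = −2.5 log₁₀(5.19) = −2.5 × (0.715) = -1.788.

-1.79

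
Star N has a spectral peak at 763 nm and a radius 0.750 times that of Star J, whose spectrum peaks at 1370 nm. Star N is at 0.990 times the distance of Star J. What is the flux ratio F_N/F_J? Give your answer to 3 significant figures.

Wien's law: T_N/T_J = λ_J/λ_N = 1370/763 = 1.796.
L_N/L_J = (R_N/R_J)²(T_N/T_J)⁴ = (0.750)²(1.796)⁴ = 5.847.
F_N/F_J = (L_N/L_J)/(d_N/d_J)² = 5.847/(0.990)² = 5.965.

5.97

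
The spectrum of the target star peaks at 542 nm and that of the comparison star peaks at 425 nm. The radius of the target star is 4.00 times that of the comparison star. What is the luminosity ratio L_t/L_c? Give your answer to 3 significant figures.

6.05

Wien's law gives T ∝ 1/λ_max, so T_t/T_c = λ_c/λ_t = 425/542 = 0.7841.
Then L ∝ R²T⁴ gives L_t/L_c = (4.00)² × (0.7841)⁴ = 16.00 × 0.3781 = 6.049.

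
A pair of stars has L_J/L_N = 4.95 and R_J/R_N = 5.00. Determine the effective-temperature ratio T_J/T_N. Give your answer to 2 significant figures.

L ∝ R²T⁴ gives T ∝ (L/R²)^(1/4), so
T_J/T_N = (4.95 / 5.00²)^(1/4) = (0.1980)^(1/4) = 0.6671.

0.67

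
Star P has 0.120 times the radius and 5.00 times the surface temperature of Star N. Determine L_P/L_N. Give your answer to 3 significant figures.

From the Stefan–Boltzmann law, L ∝ R²T⁴, so
L_P/L_N = (R_P/R_N)² (T_P/T_N)⁴ = (0.120)² × (5.00)⁴ = 0.01440 × 625.0 = 9.000.

9.00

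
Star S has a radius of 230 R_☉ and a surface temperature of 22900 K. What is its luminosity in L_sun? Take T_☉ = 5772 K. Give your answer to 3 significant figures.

1.31×10^7 L_sun

L/L_☉ = (R/R_☉)² (T/T_☉)⁴ = (230)² × (22900/5772)⁴
       = 5.290×10^4 × (3.967)⁴ = 5.290×10^4 × 247.8 = 1.311×10^7.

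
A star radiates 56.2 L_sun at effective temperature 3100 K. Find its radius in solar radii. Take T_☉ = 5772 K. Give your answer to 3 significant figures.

26.0 solar radii

R/R_☉ = √(L/L_☉) / (T/T_☉)² = √(56.2) / (0.5371)²
       = 7.497 / 0.2885 = 25.99.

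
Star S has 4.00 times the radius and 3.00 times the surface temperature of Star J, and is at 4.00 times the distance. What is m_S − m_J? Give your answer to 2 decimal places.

L_S/L_J = (4.00)²(3.00)⁴ = 1296.
F_S/F_J = (L_S/L_J)/(d_S/d_J)² = 1296/16.00 = 81.00.
m_S − m_J = −2.5 log₁₀(81.00) = -4.77.

-4.77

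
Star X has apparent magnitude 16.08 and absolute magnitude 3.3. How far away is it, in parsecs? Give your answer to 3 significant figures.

3.60×10^3 pc

m − M = 5 log₁₀(d/10 pc)
16.08 − (3.3) = 12.78 = 5 log₁₀(d/10)
d = 10 × 10^(12.78/5) = 10 × 10^2.556 = 3597 pc.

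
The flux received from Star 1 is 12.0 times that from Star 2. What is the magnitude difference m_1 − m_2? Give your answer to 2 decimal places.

m_1 − m_2 = −2.5 log₁₀(F_1/F_2) = −2.5 log₁₀(12.0) = −2.5 × (1.079) = -2.698.

-2.70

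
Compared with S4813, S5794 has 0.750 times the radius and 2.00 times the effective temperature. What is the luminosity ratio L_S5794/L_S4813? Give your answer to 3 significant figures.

9.00

From the Stefan–Boltzmann law, L ∝ R²T⁴, so
L_S5794/L_S4813 = (R_S5794/R_S4813)² (T_S5794/T_S4813)⁴ = (0.750)² × (2.00)⁴ = 0.5625 × 16.00 = 9.000.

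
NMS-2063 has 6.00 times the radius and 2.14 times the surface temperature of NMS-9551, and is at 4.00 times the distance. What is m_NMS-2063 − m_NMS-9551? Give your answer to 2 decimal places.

L_NMS-2063/L_NMS-9551 = (6.00)²(2.14)⁴ = 755.0.
F_NMS-2063/F_NMS-9551 = (L_NMS-2063/L_NMS-9551)/(d_NMS-2063/d_NMS-9551)² = 755.0/16.00 = 47.19.
m_NMS-2063 − m_NMS-9551 = −2.5 log₁₀(47.19) = -4.18.

-4.18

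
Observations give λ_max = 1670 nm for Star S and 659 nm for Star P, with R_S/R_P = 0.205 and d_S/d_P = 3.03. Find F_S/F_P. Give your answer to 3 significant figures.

Wien's law: T_S/T_P = λ_P/λ_S = 659/1670 = 0.3946.
L_S/L_P = (R_S/R_P)²(T_S/T_P)⁴ = (0.205)²(0.3946)⁴ = 0.001019.
F_S/F_P = (L_S/L_P)/(d_S/d_P)² = 0.001019/(3.03)² = 1.110×10^-4.

1.11×10^-4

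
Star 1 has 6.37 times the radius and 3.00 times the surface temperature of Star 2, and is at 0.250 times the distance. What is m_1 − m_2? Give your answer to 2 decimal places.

-11.80

L_1/L_2 = (6.37)²(3.00)⁴ = 3287.
F_1/F_2 = (L_1/L_2)/(d_1/d_2)² = 3287/0.06250 = 5.259×10^4.
m_1 − m_2 = −2.5 log₁₀(5.259×10^4) = -11.80.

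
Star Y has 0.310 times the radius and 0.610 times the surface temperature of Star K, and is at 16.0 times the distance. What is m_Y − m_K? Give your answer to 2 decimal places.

10.71

L_Y/L_K = (0.310)²(0.610)⁴ = 0.01331.
F_Y/F_K = (L_Y/L_K)/(d_Y/d_K)² = 0.01331/256.0 = 5.198×10^-5.
m_Y − m_K = −2.5 log₁₀(5.198×10^-5) = 10.71.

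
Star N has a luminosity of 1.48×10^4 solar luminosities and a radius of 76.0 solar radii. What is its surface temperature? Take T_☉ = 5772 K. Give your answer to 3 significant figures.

7.30×10^3 K

T/T_☉ = (L/L_☉)^(1/4) / (R/R_☉)^(1/2)
T = 5772 × (1.48×10^4)^(1/4) / √(76.0) = 5772 × 11.03 / 8.718 = 7303 K.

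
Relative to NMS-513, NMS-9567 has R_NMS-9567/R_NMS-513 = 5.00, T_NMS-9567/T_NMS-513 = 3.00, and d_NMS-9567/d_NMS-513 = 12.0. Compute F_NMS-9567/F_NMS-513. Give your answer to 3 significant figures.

L_NMS-9567/L_NMS-513 = (R_NMS-9567/R_NMS-513)²(T_NMS-9567/T_NMS-513)⁴ = (5.00)² × (3.00)⁴ = 2025.
F_NMS-9567/F_NMS-513 = (L_NMS-9567/L_NMS-513)/(d_NMS-9567/d_NMS-513)² = 2025 / (12.0)² = 14.06.

14.1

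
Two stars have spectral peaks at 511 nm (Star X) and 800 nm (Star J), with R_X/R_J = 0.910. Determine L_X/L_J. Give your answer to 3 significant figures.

Wien's law gives T ∝ 1/λ_max, so T_X/T_J = λ_J/λ_X = 800/511 = 1.566.
Then L ∝ R²T⁴ gives L_X/L_J = (0.910)² × (1.566)⁴ = 0.8281 × 6.007 = 4.975.

4.97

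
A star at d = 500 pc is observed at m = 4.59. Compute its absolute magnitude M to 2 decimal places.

M = m − 5 log₁₀(d/10 pc) = 4.59 − 5 log₁₀(500/10)
  = 4.59 − 5 × 1.699 = 4.59 − 8.49 = -3.90.

-3.90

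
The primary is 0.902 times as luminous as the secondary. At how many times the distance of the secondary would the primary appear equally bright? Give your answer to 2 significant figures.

0.95

Equal flux requires L_p/d_p² = L_s/d_s², so d_p/d_s = √(L_p/L_s)
= √(0.902) = 0.9497.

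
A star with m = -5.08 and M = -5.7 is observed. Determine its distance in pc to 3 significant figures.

m − M = 5 log₁₀(d/10 pc)
-5.08 − (-5.7) = 0.62 = 5 log₁₀(d/10)
d = 10 × 10^(0.62/5) = 10 × 10^0.124 = 13.30 pc.

13.3 pc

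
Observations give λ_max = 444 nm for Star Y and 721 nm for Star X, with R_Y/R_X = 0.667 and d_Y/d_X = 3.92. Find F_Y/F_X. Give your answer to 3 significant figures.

Wien's law: T_Y/T_X = λ_X/λ_Y = 721/444 = 1.624.
L_Y/L_X = (R_Y/R_X)²(T_Y/T_X)⁴ = (0.667)²(1.624)⁴ = 3.094.
F_Y/F_X = (L_Y/L_X)/(d_Y/d_X)² = 3.094/(3.92)² = 0.2013.

0.201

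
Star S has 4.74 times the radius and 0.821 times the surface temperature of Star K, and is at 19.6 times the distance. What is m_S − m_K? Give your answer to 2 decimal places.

3.94

L_S/L_K = (4.74)²(0.821)⁴ = 10.21.
F_S/F_K = (L_S/L_K)/(d_S/d_K)² = 10.21/384.2 = 0.02657.
m_S − m_K = −2.5 log₁₀(0.02657) = 3.94.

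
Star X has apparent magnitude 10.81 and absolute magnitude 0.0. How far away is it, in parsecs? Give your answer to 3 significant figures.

m − M = 5 log₁₀(d/10 pc)
10.81 − (0.0) = 10.81 = 5 log₁₀(d/10)
d = 10 × 10^(10.81/5) = 10 × 10^2.162 = 1452 pc.

1.45×10^3 pc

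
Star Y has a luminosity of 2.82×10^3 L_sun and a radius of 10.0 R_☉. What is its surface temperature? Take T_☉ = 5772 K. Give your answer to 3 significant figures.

1.33×10^4 K

T/T_☉ = (L/L_☉)^(1/4) / (R/R_☉)^(1/2)
T = 5772 × (2.82×10^3)^(1/4) / √(10.0) = 5772 × 7.287 / 3.162 = 1.330×10^4 K.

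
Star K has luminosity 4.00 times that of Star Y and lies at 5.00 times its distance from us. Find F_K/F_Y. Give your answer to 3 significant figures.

0.160

F = L/(4πd²), so F_K/F_Y = (L_K/L_Y) / (d_K/d_Y)²
= 4.00 / (5.00)² = 4.00 / 25.00 = 0.1600.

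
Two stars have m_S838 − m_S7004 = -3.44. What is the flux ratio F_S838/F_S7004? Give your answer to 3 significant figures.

F_S838/F_S7004 = 10^(−(m_S838 − m_S7004)/2.5) = 10^(3.44/2.5) = 10^1.376 = 23.77.

23.8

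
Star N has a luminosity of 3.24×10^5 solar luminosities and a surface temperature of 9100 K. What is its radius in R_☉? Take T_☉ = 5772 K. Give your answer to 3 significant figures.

R/R_☉ = √(L/L_☉) / (T/T_☉)² = √(3.24×10^5) / (1.577)²
       = 569.2 / 2.486 = 229.0.

229 R_☉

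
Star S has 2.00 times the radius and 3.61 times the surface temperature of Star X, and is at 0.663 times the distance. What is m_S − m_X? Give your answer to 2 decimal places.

L_S/L_X = (2.00)²(3.61)⁴ = 679.3.
F_S/F_X = (L_S/L_X)/(d_S/d_X)² = 679.3/0.4396 = 1545.
m_S − m_X = −2.5 log₁₀(1545) = -7.97.

-7.97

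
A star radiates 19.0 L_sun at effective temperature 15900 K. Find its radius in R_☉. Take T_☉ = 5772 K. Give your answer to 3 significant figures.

R/R_☉ = √(L/L_☉) / (T/T_☉)² = √(19.0) / (2.755)²
       = 4.359 / 7.588 = 0.5744.

0.574 R_☉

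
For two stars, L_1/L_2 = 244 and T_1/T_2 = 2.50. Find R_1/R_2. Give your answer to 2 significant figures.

L ∝ R²T⁴ gives R ∝ √L / T², so
R_1/R_2 = √(244) / (2.50)² = 15.62 / 6.250 = 2.499.

2.5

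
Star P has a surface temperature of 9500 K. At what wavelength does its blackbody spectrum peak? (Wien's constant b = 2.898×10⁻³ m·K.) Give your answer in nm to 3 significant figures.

305 nm

λ_max = b/T = 2.898×10⁻³ / 9500 = 3.05×10^-7 m = 305.1 nm.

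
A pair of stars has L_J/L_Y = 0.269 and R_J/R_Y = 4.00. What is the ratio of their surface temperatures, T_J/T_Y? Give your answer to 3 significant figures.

0.360

L ∝ R²T⁴ gives T ∝ (L/R²)^(1/4), so
T_J/T_Y = (0.269 / 4.00²)^(1/4) = (0.01681)^(1/4) = 0.3601.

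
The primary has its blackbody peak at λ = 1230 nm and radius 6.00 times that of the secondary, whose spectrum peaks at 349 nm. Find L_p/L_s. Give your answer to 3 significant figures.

Wien's law gives T ∝ 1/λ_max, so T_p/T_s = λ_s/λ_p = 349/1230 = 0.2837.
Then L ∝ R²T⁴ gives L_p/L_s = (6.00)² × (0.2837)⁴ = 36.00 × 0.006482 = 0.2333.

0.233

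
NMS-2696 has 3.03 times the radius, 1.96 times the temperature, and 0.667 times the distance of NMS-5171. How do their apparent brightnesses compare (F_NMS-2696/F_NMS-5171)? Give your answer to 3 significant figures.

L_NMS-2696/L_NMS-5171 = (R_NMS-2696/R_NMS-5171)²(T_NMS-2696/T_NMS-5171)⁴ = (3.03)² × (1.96)⁴ = 135.5.
F_NMS-2696/F_NMS-5171 = (L_NMS-2696/L_NMS-5171)/(d_NMS-2696/d_NMS-5171)² = 135.5 / (0.667)² = 304.5.

305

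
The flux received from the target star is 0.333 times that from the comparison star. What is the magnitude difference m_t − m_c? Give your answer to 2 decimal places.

1.19

m_t − m_c = −2.5 log₁₀(F_t/F_c) = −2.5 log₁₀(0.333) = −2.5 × (-0.478) = 1.194.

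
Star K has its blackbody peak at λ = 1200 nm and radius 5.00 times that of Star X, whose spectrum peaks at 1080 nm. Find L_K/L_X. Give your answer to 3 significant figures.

Wien's law gives T ∝ 1/λ_max, so T_K/T_X = λ_X/λ_K = 1080/1200 = 0.9000.
Then L ∝ R²T⁴ gives L_K/L_X = (5.00)² × (0.9000)⁴ = 25.00 × 0.6561 = 16.40.

16.4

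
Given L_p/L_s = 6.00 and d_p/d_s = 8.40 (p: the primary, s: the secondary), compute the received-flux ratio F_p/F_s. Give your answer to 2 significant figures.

0.085

F = L/(4πd²), so F_p/F_s = (L_p/L_s) / (d_p/d_s)²
= 6.00 / (8.40)² = 6.00 / 70.56 = 0.08503.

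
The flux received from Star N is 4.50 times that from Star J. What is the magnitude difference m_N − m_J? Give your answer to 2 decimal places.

-1.63

m_N − m_J = −2.5 log₁₀(F_N/F_J) = −2.5 log₁₀(4.50) = −2.5 × (0.653) = -1.633.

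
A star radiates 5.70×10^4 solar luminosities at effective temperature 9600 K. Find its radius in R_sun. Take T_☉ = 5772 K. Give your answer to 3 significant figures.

86.3 R_sun

R/R_☉ = √(L/L_☉) / (T/T_☉)² = √(5.70×10^4) / (1.663)²
       = 238.7 / 2.766 = 86.31.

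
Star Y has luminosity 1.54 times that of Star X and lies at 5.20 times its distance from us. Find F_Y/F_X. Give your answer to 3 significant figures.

0.0570

F = L/(4πd²), so F_Y/F_X = (L_Y/L_X) / (d_Y/d_X)²
= 1.54 / (5.20)² = 1.54 / 27.04 = 0.05695.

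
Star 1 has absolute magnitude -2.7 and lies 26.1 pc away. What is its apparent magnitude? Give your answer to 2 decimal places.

m = M + 5 log₁₀(d/10 pc) = -2.7 + 5 log₁₀(26.1/10)
  = -2.7 + 5 × 0.417 = -2.7 + 2.08 = -0.62.

-0.62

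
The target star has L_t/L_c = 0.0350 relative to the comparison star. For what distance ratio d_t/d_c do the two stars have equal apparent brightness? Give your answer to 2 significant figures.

0.19

Equal flux requires L_t/d_t² = L_c/d_c², so d_t/d_c = √(L_t/L_c)
= √(0.0350) = 0.1871.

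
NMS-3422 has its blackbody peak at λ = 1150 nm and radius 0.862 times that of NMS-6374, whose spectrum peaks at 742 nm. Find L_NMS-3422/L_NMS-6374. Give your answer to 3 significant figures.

Wien's law gives T ∝ 1/λ_max, so T_NMS-3422/T_NMS-6374 = λ_NMS-6374/λ_NMS-3422 = 742/1150 = 0.6452.
Then L ∝ R²T⁴ gives L_NMS-3422/L_NMS-6374 = (0.862)² × (0.6452)⁴ = 0.7430 × 0.1733 = 0.1288.

0.129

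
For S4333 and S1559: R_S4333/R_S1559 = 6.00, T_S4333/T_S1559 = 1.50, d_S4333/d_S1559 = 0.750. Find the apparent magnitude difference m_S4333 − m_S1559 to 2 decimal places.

L_S4333/L_S1559 = (6.00)²(1.50)⁴ = 182.2.
F_S4333/F_S1559 = (L_S4333/L_S1559)/(d_S4333/d_S1559)² = 182.2/0.5625 = 324.0.
m_S4333 − m_S1559 = −2.5 log₁₀(324.0) = -6.28.

-6.28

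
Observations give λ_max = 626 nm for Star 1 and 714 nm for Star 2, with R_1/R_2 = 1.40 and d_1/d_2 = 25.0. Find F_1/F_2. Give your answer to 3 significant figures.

0.00531

Wien's law: T_1/T_2 = λ_2/λ_1 = 714/626 = 1.141.
L_1/L_2 = (R_1/R_2)²(T_1/T_2)⁴ = (1.40)²(1.141)⁴ = 3.317.
F_1/F_2 = (L_1/L_2)/(d_1/d_2)² = 3.317/(25.0)² = 0.005307.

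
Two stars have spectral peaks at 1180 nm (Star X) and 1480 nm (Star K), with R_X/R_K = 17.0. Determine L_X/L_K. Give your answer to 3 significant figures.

715

Wien's law gives T ∝ 1/λ_max, so T_X/T_K = λ_K/λ_X = 1480/1180 = 1.254.
Then L ∝ R²T⁴ gives L_X/L_K = (17.0)² × (1.254)⁴ = 289.0 × 2.475 = 715.2.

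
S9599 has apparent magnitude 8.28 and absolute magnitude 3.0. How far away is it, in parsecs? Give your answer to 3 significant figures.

m − M = 5 log₁₀(d/10 pc)
8.28 − (3.0) = 5.28 = 5 log₁₀(d/10)
d = 10 × 10^(5.28/5) = 10 × 10^1.056 = 113.8 pc.

114 pc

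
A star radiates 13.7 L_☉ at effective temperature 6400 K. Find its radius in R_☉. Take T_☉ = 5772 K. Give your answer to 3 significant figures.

3.01 R_☉

R/R_☉ = √(L/L_☉) / (T/T_☉)² = √(13.7) / (1.109)²
       = 3.701 / 1.229 = 3.011.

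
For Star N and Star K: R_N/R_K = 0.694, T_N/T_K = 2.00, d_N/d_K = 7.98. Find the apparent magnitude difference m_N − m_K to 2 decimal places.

2.29

L_N/L_K = (0.694)²(2.00)⁴ = 7.706.
F_N/F_K = (L_N/L_K)/(d_N/d_K)² = 7.706/63.68 = 0.1210.
m_N − m_K = −2.5 log₁₀(0.1210) = 2.29.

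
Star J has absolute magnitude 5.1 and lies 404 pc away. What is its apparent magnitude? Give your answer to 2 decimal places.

m = M + 5 log₁₀(d/10 pc) = 5.1 + 5 log₁₀(404/10)
  = 5.1 + 5 × 1.606 = 5.1 + 8.03 = 13.13.

13.13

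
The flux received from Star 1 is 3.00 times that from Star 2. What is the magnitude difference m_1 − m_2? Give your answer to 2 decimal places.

m_1 − m_2 = −2.5 log₁₀(F_1/F_2) = −2.5 log₁₀(3.00) = −2.5 × (0.477) = -1.193.

-1.19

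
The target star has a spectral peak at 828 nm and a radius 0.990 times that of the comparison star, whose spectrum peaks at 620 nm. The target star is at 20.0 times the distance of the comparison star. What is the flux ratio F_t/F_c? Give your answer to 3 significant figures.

7.70×10^-4

Wien's law: T_t/T_c = λ_c/λ_t = 620/828 = 0.7488.
L_t/L_c = (R_t/R_c)²(T_t/T_c)⁴ = (0.990)²(0.7488)⁴ = 0.3081.
F_t/F_c = (L_t/L_c)/(d_t/d_c)² = 0.3081/(20.0)² = 7.703×10^-4.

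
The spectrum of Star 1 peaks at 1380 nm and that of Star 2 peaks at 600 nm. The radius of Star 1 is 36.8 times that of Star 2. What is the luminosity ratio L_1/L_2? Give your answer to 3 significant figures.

Wien's law gives T ∝ 1/λ_max, so T_1/T_2 = λ_2/λ_1 = 600/1380 = 0.4348.
Then L ∝ R²T⁴ gives L_1/L_2 = (36.8)² × (0.4348)⁴ = 1354 × 0.03573 = 48.39.

48.4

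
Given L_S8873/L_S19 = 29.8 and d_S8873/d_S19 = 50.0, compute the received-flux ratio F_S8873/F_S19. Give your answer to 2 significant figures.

0.012

F = L/(4πd²), so F_S8873/F_S19 = (L_S8873/L_S19) / (d_S8873/d_S19)²
= 29.8 / (50.0)² = 29.8 / 2500 = 0.01192.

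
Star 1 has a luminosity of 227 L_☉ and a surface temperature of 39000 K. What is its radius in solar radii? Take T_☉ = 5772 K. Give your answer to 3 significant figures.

R/R_☉ = √(L/L_☉) / (T/T_☉)² = √(227) / (6.757)²
       = 15.07 / 45.65 = 0.3300.

0.330 solar radii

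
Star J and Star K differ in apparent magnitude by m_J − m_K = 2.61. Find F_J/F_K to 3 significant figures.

0.0904

F_J/F_K = 10^(−(m_J − m_K)/2.5) = 10^(-2.61/2.5) = 10^-1.044 = 0.09036.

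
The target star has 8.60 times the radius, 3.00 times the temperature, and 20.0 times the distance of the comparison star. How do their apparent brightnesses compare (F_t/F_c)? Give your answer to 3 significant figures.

15.0

L_t/L_c = (R_t/R_c)²(T_t/T_c)⁴ = (8.60)² × (3.00)⁴ = 5991.
F_t/F_c = (L_t/L_c)/(d_t/d_c)² = 5991 / (20.0)² = 14.98.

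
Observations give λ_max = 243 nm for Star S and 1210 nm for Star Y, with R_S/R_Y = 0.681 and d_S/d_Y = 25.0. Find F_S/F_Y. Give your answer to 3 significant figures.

Wien's law: T_S/T_Y = λ_Y/λ_S = 1210/243 = 4.979.
L_S/L_Y = (R_S/R_Y)²(T_S/T_Y)⁴ = (0.681)²(4.979)⁴ = 285.1.
F_S/F_Y = (L_S/L_Y)/(d_S/d_Y)² = 285.1/(25.0)² = 0.4562.

0.456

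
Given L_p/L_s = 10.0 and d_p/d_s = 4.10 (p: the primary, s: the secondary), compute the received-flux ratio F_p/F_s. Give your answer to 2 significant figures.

F = L/(4πd²), so F_p/F_s = (L_p/L_s) / (d_p/d_s)²
= 10.0 / (4.10)² = 10.0 / 16.81 = 0.5949.

0.59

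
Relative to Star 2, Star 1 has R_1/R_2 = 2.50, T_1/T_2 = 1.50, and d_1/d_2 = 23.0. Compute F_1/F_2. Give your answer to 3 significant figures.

0.0598

L_1/L_2 = (R_1/R_2)²(T_1/T_2)⁴ = (2.50)² × (1.50)⁴ = 31.64.
F_1/F_2 = (L_1/L_2)/(d_1/d_2)² = 31.64 / (23.0)² = 0.05981.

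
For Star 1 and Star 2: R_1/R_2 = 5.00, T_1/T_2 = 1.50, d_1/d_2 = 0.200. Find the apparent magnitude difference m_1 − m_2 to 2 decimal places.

-8.75

L_1/L_2 = (5.00)²(1.50)⁴ = 126.6.
F_1/F_2 = (L_1/L_2)/(d_1/d_2)² = 126.6/0.04000 = 3164.
m_1 − m_2 = −2.5 log₁₀(3164) = -8.75.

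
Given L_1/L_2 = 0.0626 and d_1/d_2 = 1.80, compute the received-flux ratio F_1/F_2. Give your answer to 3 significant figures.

0.0193

F = L/(4πd²), so F_1/F_2 = (L_1/L_2) / (d_1/d_2)²
= 0.0626 / (1.80)² = 0.0626 / 3.240 = 0.01932.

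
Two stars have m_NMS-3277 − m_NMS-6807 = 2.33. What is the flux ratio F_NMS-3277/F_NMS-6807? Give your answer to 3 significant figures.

0.117

F_NMS-3277/F_NMS-6807 = 10^(−(m_NMS-3277 − m_NMS-6807)/2.5) = 10^(-2.33/2.5) = 10^-0.932 = 0.1169.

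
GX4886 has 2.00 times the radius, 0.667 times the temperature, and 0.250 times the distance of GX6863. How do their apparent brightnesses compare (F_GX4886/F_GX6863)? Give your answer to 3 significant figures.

L_GX4886/L_GX6863 = (R_GX4886/R_GX6863)²(T_GX4886/T_GX6863)⁴ = (2.00)² × (0.667)⁴ = 0.7917.
F_GX4886/F_GX6863 = (L_GX4886/L_GX6863)/(d_GX4886/d_GX6863)² = 0.7917 / (0.250)² = 12.67.

12.7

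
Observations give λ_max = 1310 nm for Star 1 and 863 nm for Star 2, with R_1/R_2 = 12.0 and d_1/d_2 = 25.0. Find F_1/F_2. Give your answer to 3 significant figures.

Wien's law: T_1/T_2 = λ_2/λ_1 = 863/1310 = 0.6588.
L_1/L_2 = (R_1/R_2)²(T_1/T_2)⁴ = (12.0)²(0.6588)⁴ = 27.12.
F_1/F_2 = (L_1/L_2)/(d_1/d_2)² = 27.12/(25.0)² = 0.04340.

0.0434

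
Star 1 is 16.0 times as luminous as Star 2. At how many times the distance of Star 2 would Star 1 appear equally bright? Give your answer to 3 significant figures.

Equal flux requires L_1/d_1² = L_2/d_2², so d_1/d_2 = √(L_1/L_2)
= √(16.0) = 4.000.

4.00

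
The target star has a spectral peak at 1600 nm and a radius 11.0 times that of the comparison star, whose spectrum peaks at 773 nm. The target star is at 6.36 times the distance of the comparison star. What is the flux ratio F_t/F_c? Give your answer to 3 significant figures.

Wien's law: T_t/T_c = λ_c/λ_t = 773/1600 = 0.4831.
L_t/L_c = (R_t/R_c)²(T_t/T_c)⁴ = (11.0)²(0.4831)⁴ = 6.592.
F_t/F_c = (L_t/L_c)/(d_t/d_c)² = 6.592/(6.36)² = 0.1630.

0.163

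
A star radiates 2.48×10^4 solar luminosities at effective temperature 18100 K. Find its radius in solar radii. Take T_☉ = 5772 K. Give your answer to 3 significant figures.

16.0 solar radii

R/R_☉ = √(L/L_☉) / (T/T_☉)² = √(2.48×10^4) / (3.136)²
       = 157.5 / 9.833 = 16.01.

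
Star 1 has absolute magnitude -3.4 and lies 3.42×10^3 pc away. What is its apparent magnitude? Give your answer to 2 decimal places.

m = M + 5 log₁₀(d/10 pc) = -3.4 + 5 log₁₀(3.42×10^3/10)
  = -3.4 + 5 × 2.534 = -3.4 + 12.67 = 9.27.

9.27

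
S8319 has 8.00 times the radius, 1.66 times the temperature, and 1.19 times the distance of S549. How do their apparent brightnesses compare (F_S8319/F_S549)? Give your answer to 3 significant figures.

343

L_S8319/L_S549 = (R_S8319/R_S549)²(T_S8319/T_S549)⁴ = (8.00)² × (1.66)⁴ = 486.0.
F_S8319/F_S549 = (L_S8319/L_S549)/(d_S8319/d_S549)² = 486.0 / (1.19)² = 343.2.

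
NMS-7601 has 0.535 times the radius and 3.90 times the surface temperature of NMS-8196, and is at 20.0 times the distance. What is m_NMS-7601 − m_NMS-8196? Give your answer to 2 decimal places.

L_NMS-7601/L_NMS-8196 = (0.535)²(3.90)⁴ = 66.22.
F_NMS-7601/F_NMS-8196 = (L_NMS-7601/L_NMS-8196)/(d_NMS-7601/d_NMS-8196)² = 66.22/400.0 = 0.1655.
m_NMS-7601 − m_NMS-8196 = −2.5 log₁₀(0.1655) = 1.95.

1.95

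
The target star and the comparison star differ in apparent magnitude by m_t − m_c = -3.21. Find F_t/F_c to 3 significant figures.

F_t/F_c = 10^(−(m_t − m_c)/2.5) = 10^(3.21/2.5) = 10^1.284 = 19.23.

19.2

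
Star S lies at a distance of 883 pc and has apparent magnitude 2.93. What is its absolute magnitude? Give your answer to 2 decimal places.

-6.80

M = m − 5 log₁₀(d/10 pc) = 2.93 − 5 log₁₀(883/10)
  = 2.93 − 5 × 1.946 = 2.93 − 9.73 = -6.80.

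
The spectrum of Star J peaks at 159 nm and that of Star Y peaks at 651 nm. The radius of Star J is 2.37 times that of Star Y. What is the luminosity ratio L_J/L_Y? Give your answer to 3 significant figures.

Wien's law gives T ∝ 1/λ_max, so T_J/T_Y = λ_Y/λ_J = 651/159 = 4.094.
Then L ∝ R²T⁴ gives L_J/L_Y = (2.37)² × (4.094)⁴ = 5.617 × 281.0 = 1578.

1.58×10^3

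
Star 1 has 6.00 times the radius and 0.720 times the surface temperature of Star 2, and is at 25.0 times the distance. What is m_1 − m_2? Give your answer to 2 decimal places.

4.53

L_1/L_2 = (6.00)²(0.720)⁴ = 9.675.
F_1/F_2 = (L_1/L_2)/(d_1/d_2)² = 9.675/625.0 = 0.01548.
m_1 − m_2 = −2.5 log₁₀(0.01548) = 4.53.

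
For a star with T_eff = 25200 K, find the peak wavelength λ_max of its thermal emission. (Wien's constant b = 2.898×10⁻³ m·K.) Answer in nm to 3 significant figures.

λ_max = b/T = 2.898×10⁻³ / 25200 = 1.15×10^-7 m = 115.0 nm.

115 nm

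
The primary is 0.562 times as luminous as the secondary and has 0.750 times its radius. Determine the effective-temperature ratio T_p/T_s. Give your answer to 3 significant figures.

L ∝ R²T⁴ gives T ∝ (L/R²)^(1/4), so
T_p/T_s = (0.562 / 0.750²)^(1/4) = (0.9991)^(1/4) = 0.9998.

1.00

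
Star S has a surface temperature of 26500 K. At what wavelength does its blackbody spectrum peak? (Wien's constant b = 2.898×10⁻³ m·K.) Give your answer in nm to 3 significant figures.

109 nm

λ_max = b/T = 2.898×10⁻³ / 26500 = 1.09×10^-7 m = 109.4 nm.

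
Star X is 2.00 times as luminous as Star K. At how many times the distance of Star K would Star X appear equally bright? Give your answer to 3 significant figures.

1.41

Equal flux requires L_X/d_X² = L_K/d_K², so d_X/d_K = √(L_X/L_K)
= √(2.00) = 1.414.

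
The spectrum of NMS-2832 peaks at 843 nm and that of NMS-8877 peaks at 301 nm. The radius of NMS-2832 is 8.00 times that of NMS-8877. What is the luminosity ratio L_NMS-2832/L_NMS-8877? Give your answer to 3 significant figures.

Wien's law gives T ∝ 1/λ_max, so T_NMS-2832/T_NMS-8877 = λ_NMS-8877/λ_NMS-2832 = 301/843 = 0.3571.
Then L ∝ R²T⁴ gives L_NMS-2832/L_NMS-8877 = (8.00)² × (0.3571)⁴ = 64.00 × 0.01625 = 1.040.

1.04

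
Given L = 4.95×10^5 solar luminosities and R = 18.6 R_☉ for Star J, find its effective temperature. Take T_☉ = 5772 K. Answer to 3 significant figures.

3.55×10^4 K

T/T_☉ = (L/L_☉)^(1/4) / (R/R_☉)^(1/2)
T = 5772 × (4.95×10^5)^(1/4) / √(18.6) = 5772 × 26.52 / 4.313 = 3.550×10^4 K.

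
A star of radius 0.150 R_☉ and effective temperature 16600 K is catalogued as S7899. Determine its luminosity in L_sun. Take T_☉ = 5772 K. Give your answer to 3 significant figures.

L/L_☉ = (R/R_☉)² (T/T_☉)⁴ = (0.150)² × (16600/5772)⁴
       = 0.02250 × (2.876)⁴ = 0.02250 × 68.41 = 1.539.

1.54 L_sun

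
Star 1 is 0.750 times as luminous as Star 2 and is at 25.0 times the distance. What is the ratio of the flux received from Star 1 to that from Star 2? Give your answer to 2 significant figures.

F = L/(4πd²), so F_1/F_2 = (L_1/L_2) / (d_1/d_2)²
= 0.750 / (25.0)² = 0.750 / 625.0 = 0.001200.

0.0012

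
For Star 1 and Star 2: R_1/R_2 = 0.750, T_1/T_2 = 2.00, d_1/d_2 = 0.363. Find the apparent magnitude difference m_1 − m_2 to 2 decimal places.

-4.59

L_1/L_2 = (0.750)²(2.00)⁴ = 9.000.
F_1/F_2 = (L_1/L_2)/(d_1/d_2)² = 9.000/0.1318 = 68.30.
m_1 − m_2 = −2.5 log₁₀(68.30) = -4.59.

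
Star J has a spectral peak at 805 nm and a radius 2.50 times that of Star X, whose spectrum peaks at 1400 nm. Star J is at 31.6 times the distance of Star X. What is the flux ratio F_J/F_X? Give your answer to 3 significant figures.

Wien's law: T_J/T_X = λ_X/λ_J = 1400/805 = 1.739.
L_J/L_X = (R_J/R_X)²(T_J/T_X)⁴ = (2.50)²(1.739)⁴ = 57.18.
F_J/F_X = (L_J/L_X)/(d_J/d_X)² = 57.18/(31.6)² = 0.05726.

0.0573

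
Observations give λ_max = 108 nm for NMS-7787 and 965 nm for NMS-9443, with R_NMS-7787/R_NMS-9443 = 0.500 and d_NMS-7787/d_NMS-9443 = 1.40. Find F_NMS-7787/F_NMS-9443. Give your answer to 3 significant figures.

Wien's law: T_NMS-7787/T_NMS-9443 = λ_NMS-9443/λ_NMS-7787 = 965/108 = 8.935.
L_NMS-7787/L_NMS-9443 = (R_NMS-7787/R_NMS-9443)²(T_NMS-7787/T_NMS-9443)⁴ = (0.500)²(8.935)⁴ = 1594.
F_NMS-7787/F_NMS-9443 = (L_NMS-7787/L_NMS-9443)/(d_NMS-7787/d_NMS-9443)² = 1594/(1.40)² = 813.0.

813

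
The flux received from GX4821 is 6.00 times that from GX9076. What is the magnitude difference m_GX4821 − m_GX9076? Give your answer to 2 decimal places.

-1.95

m_GX4821 − m_GX9076 = −2.5 log₁₀(F_GX4821/F_GX9076) = −2.5 log₁₀(6.00) = −2.5 × (0.778) = -1.945.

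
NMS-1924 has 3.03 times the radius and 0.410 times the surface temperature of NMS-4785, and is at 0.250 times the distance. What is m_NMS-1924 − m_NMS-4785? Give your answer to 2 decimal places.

-1.55

L_NMS-1924/L_NMS-4785 = (3.03)²(0.410)⁴ = 0.2594.
F_NMS-1924/F_NMS-4785 = (L_NMS-1924/L_NMS-4785)/(d_NMS-1924/d_NMS-4785)² = 0.2594/0.06250 = 4.151.
m_NMS-1924 − m_NMS-4785 = −2.5 log₁₀(4.151) = -1.55.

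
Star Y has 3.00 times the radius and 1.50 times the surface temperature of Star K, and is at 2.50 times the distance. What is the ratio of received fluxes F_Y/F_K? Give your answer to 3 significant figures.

L_Y/L_K = (R_Y/R_K)²(T_Y/T_K)⁴ = (3.00)² × (1.50)⁴ = 45.56.
F_Y/F_K = (L_Y/L_K)/(d_Y/d_K)² = 45.56 / (2.50)² = 7.290.

7.29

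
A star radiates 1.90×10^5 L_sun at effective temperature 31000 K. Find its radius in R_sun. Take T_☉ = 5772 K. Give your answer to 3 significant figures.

R/R_☉ = √(L/L_☉) / (T/T_☉)² = √(1.90×10^5) / (5.371)²
       = 435.9 / 28.85 = 15.11.

15.1 R_sun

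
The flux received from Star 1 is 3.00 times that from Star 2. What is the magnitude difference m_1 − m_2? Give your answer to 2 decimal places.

m_1 − m_2 = −2.5 log₁₀(F_1/F_2) = −2.5 log₁₀(3.00) = −2.5 × (0.477) = -1.193.

-1.19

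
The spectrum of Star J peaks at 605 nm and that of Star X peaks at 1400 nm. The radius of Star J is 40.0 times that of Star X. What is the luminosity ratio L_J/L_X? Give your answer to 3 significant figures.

4.59×10^4

Wien's law gives T ∝ 1/λ_max, so T_J/T_X = λ_X/λ_J = 1400/605 = 2.314.
Then L ∝ R²T⁴ gives L_J/L_X = (40.0)² × (2.314)⁴ = 1600 × 28.67 = 4.588×10^4.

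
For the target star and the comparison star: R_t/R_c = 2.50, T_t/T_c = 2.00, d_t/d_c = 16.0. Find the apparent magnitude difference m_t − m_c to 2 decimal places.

1.02

L_t/L_c = (2.50)²(2.00)⁴ = 100.0.
F_t/F_c = (L_t/L_c)/(d_t/d_c)² = 100.0/256.0 = 0.3906.
m_t − m_c = −2.5 log₁₀(0.3906) = 1.02.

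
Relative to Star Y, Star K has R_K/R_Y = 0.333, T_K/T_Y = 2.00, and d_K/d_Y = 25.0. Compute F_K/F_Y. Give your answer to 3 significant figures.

0.00284

L_K/L_Y = (R_K/R_Y)²(T_K/T_Y)⁴ = (0.333)² × (2.00)⁴ = 1.774.
F_K/F_Y = (L_K/L_Y)/(d_K/d_Y)² = 1.774 / (25.0)² = 0.002839.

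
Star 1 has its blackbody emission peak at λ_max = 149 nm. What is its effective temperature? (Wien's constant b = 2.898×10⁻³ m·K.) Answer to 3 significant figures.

1.94×10^4 K

T = b/λ_max = 2.898×10⁻³ / (149×10⁻⁹) = 1.945×10^4 K.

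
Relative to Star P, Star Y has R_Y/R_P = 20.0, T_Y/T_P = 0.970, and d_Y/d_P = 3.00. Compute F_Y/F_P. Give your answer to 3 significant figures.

L_Y/L_P = (R_Y/R_P)²(T_Y/T_P)⁴ = (20.0)² × (0.970)⁴ = 354.1.
F_Y/F_P = (L_Y/L_P)/(d_Y/d_P)² = 354.1 / (3.00)² = 39.35.

39.3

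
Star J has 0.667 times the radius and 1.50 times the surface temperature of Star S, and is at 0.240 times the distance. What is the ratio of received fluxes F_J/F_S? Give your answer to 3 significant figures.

39.1

L_J/L_S = (R_J/R_S)²(T_J/T_S)⁴ = (0.667)² × (1.50)⁴ = 2.252.
F_J/F_S = (L_J/L_S)/(d_J/d_S)² = 2.252 / (0.240)² = 39.10.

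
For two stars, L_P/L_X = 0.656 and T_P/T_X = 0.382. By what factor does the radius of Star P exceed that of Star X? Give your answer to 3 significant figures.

L ∝ R²T⁴ gives R ∝ √L / T², so
R_P/R_X = √(0.656) / (0.382)² = 0.8099 / 0.1459 = 5.550.

5.55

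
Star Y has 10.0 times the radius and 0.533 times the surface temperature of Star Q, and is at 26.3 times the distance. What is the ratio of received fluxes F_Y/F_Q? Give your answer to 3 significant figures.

L_Y/L_Q = (R_Y/R_Q)²(T_Y/T_Q)⁴ = (10.0)² × (0.533)⁴ = 8.071.
F_Y/F_Q = (L_Y/L_Q)/(d_Y/d_Q)² = 8.071 / (26.3)² = 0.01167.

0.0117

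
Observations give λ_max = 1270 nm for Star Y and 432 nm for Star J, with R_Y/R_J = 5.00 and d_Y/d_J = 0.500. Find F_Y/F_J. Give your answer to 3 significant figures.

Wien's law: T_Y/T_J = λ_J/λ_Y = 432/1270 = 0.3402.
L_Y/L_J = (R_Y/R_J)²(T_Y/T_J)⁴ = (5.00)²(0.3402)⁴ = 0.3347.
F_Y/F_J = (L_Y/L_J)/(d_Y/d_J)² = 0.3347/(0.500)² = 1.339.

1.34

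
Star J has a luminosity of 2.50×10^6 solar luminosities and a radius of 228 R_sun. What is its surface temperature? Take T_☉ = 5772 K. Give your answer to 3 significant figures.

T/T_☉ = (L/L_☉)^(1/4) / (R/R_☉)^(1/2)
T = 5772 × (2.50×10^6)^(1/4) / √(228) = 5772 × 39.76 / 15.10 = 1.520×10^4 K.

1.52×10^4 K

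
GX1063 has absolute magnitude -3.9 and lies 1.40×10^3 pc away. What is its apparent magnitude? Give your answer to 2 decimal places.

m = M + 5 log₁₀(d/10 pc) = -3.9 + 5 log₁₀(1.40×10^3/10)
  = -3.9 + 5 × 2.146 = -3.9 + 10.73 = 6.83.

6.83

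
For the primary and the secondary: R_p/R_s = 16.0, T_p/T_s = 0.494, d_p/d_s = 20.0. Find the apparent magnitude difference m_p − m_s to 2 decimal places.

L_p/L_s = (16.0)²(0.494)⁴ = 15.25.
F_p/F_s = (L_p/L_s)/(d_p/d_s)² = 15.25/400.0 = 0.03811.
m_p − m_s = −2.5 log₁₀(0.03811) = 3.55.

3.55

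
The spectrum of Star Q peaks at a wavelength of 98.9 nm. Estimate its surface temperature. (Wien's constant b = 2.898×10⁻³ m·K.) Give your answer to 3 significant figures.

T = b/λ_max = 2.898×10⁻³ / (98.9×10⁻⁹) = 2.930×10^4 K.

2.93×10^4 K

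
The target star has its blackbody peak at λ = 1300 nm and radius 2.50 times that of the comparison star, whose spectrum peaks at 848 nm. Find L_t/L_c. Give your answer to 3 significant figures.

1.13

Wien's law gives T ∝ 1/λ_max, so T_t/T_c = λ_c/λ_t = 848/1300 = 0.6523.
Then L ∝ R²T⁴ gives L_t/L_c = (2.50)² × (0.6523)⁴ = 6.250 × 0.1811 = 1.132.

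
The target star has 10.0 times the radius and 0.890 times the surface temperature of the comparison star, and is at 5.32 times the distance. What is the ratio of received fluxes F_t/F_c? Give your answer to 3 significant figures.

2.22

L_t/L_c = (R_t/R_c)²(T_t/T_c)⁴ = (10.0)² × (0.890)⁴ = 62.74.
F_t/F_c = (L_t/L_c)/(d_t/d_c)² = 62.74 / (5.32)² = 2.217.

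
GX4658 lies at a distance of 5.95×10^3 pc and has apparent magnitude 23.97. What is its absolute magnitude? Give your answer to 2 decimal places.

10.10

M = m − 5 log₁₀(d/10 pc) = 23.97 − 5 log₁₀(5.95×10^3/10)
  = 23.97 − 5 × 2.775 = 23.97 − 13.87 = 10.10.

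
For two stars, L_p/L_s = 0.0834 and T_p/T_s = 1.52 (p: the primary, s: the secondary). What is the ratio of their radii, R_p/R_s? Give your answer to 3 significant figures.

0.125

L ∝ R²T⁴ gives R ∝ √L / T², so
R_p/R_s = √(0.0834) / (1.52)² = 0.2888 / 2.310 = 0.1250.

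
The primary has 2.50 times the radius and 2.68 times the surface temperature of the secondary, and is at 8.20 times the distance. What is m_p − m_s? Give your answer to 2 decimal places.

-1.70

L_p/L_s = (2.50)²(2.68)⁴ = 322.4.
F_p/F_s = (L_p/L_s)/(d_p/d_s)² = 322.4/67.24 = 4.795.
m_p − m_s = −2.5 log₁₀(4.795) = -1.70.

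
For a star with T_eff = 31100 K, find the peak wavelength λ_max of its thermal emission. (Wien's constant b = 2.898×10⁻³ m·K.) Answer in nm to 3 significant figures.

93.2 nm

λ_max = b/T = 2.898×10⁻³ / 31100 = 9.32×10^-8 m = 93.18 nm.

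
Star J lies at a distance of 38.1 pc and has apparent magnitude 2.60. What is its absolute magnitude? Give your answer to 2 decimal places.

M = m − 5 log₁₀(d/10 pc) = 2.60 − 5 log₁₀(38.1/10)
  = 2.60 − 5 × 0.581 = 2.60 − 2.90 = -0.30.

-0.30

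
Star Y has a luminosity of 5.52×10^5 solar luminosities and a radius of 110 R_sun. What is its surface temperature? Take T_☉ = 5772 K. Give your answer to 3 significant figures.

T/T_☉ = (L/L_☉)^(1/4) / (R/R_☉)^(1/2)
T = 5772 × (5.52×10^5)^(1/4) / √(110) = 5772 × 27.26 / 10.49 = 1.500×10^4 K.

1.50×10^4 K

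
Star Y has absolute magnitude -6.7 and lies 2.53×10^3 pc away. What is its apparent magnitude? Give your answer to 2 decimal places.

m = M + 5 log₁₀(d/10 pc) = -6.7 + 5 log₁₀(2.53×10^3/10)
  = -6.7 + 5 × 2.403 = -6.7 + 12.02 = 5.32.

5.32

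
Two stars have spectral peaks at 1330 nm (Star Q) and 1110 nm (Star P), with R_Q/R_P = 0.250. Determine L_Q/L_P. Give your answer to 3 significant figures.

0.0303

Wien's law gives T ∝ 1/λ_max, so T_Q/T_P = λ_P/λ_Q = 1110/1330 = 0.8346.
Then L ∝ R²T⁴ gives L_Q/L_P = (0.250)² × (0.8346)⁴ = 0.06250 × 0.4852 = 0.03032.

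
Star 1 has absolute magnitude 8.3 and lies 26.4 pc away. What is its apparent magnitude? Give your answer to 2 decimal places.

10.41

m = M + 5 log₁₀(d/10 pc) = 8.3 + 5 log₁₀(26.4/10)
  = 8.3 + 5 × 0.422 = 8.3 + 2.11 = 10.41.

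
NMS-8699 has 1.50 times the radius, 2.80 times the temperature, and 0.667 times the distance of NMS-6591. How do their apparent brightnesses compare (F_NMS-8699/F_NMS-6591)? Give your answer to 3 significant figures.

311

L_NMS-8699/L_NMS-6591 = (R_NMS-8699/R_NMS-6591)²(T_NMS-8699/T_NMS-6591)⁴ = (1.50)² × (2.80)⁴ = 138.3.
F_NMS-8699/F_NMS-6591 = (L_NMS-8699/L_NMS-6591)/(d_NMS-8699/d_NMS-6591)² = 138.3 / (0.667)² = 310.9.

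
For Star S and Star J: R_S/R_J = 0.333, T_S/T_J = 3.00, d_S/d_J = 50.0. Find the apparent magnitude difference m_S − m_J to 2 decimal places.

6.11

L_S/L_J = (0.333)²(3.00)⁴ = 8.982.
F_S/F_J = (L_S/L_J)/(d_S/d_J)² = 8.982/2500 = 0.003593.
m_S − m_J = −2.5 log₁₀(0.003593) = 6.11.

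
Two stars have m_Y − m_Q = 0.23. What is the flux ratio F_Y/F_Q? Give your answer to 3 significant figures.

F_Y/F_Q = 10^(−(m_Y − m_Q)/2.5) = 10^(-0.23/2.5) = 10^-0.092 = 0.8091.

0.809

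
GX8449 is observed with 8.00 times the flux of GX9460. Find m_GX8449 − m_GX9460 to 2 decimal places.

m_GX8449 − m_GX9460 = −2.5 log₁₀(F_GX8449/F_GX9460) = −2.5 log₁₀(8.00) = −2.5 × (0.903) = -2.258.

-2.26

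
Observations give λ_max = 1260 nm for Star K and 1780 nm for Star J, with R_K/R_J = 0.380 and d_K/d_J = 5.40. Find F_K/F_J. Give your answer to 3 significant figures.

Wien's law: T_K/T_J = λ_J/λ_K = 1780/1260 = 1.413.
L_K/L_J = (R_K/R_J)²(T_K/T_J)⁴ = (0.380)²(1.413)⁴ = 0.5751.
F_K/F_J = (L_K/L_J)/(d_K/d_J)² = 0.5751/(5.40)² = 0.01972.

0.0197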